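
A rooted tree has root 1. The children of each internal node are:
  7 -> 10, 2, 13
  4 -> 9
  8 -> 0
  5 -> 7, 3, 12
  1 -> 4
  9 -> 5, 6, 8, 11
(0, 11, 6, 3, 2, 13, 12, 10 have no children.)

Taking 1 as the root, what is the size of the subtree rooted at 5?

7

Descendants of 5 (including itself): 5, 3, 12, 7, 2, 10, 13. That's 7.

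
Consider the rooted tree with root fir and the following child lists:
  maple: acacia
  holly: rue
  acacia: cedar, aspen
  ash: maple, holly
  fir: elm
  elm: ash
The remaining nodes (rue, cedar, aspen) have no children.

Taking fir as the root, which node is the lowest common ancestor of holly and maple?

Path holly→root: holly ash elm fir; path maple→root: maple ash elm fir.
First common node: ash.

ash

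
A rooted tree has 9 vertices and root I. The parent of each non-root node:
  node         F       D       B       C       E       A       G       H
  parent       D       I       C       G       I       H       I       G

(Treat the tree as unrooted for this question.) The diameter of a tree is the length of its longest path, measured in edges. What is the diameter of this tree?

5

A longest path is B–C–G–I–D–F, with 5 edges.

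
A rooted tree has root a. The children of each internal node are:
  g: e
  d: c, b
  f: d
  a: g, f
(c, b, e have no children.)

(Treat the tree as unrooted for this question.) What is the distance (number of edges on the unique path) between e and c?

5

e – g – a – f – d – c: 5 edges.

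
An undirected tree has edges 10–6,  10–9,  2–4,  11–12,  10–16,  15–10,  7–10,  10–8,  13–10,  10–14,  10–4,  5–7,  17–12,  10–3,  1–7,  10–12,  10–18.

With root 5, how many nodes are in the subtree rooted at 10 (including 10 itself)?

15

Descendants of 10 (including itself): 10, 12, 14, 16, 13, 3, 18, 4, 6, 15, 8, 9, 11, 17, 2. That's 15.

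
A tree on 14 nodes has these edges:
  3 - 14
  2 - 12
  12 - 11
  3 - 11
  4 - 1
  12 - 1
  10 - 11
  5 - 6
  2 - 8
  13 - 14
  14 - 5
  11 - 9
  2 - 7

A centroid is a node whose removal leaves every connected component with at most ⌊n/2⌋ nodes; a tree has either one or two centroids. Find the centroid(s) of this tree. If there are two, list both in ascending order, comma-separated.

Removing 11 splits the tree into components of sizes 6, 5, 1, 1; the largest is 6 ≤ ⌊14/2⌋ = 7.
No neighbour of 11 does as well, so 11 is the unique centroid.

11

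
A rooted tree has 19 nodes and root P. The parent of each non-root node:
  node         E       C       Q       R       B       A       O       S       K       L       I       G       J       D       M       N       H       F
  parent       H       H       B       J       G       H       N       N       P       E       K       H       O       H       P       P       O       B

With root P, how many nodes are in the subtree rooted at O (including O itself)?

13

The subtree rooted at O contains: O, H, J, G, E, A, D, C, R, B, L, Q, F — 13 nodes.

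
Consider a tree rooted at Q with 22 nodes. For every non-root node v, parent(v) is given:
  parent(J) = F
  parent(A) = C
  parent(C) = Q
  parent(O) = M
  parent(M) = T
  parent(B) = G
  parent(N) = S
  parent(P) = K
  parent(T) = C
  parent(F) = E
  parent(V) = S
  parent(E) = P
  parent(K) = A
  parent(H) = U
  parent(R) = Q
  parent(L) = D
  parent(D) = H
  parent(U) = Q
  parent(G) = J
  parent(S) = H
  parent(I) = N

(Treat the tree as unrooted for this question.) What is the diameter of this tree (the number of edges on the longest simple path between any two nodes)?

BFS from B reaches I last, at distance 14; BFS from I confirms no node is farther.
Path: B–G–J–F–E–P–K–A–C–Q–U–H–S–N–I.

14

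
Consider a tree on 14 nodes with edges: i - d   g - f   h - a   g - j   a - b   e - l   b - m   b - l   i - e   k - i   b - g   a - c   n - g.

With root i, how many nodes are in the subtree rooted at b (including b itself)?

The subtree rooted at b contains: b, g, a, m, f, n, j, c, h — 9 nodes.

9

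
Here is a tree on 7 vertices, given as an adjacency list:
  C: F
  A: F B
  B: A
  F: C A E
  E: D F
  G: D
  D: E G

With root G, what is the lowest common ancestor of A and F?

F

Ancestors of A (toward the root): A, F, E, D, G.
Ancestors of F: F, E, D, G.
The deepest node appearing in both lists is F.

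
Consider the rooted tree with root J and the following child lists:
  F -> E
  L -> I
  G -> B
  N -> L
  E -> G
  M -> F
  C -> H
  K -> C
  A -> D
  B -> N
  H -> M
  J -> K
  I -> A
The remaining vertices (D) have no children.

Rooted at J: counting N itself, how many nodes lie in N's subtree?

5

Descendants of N (including itself): N, L, I, A, D. That's 5.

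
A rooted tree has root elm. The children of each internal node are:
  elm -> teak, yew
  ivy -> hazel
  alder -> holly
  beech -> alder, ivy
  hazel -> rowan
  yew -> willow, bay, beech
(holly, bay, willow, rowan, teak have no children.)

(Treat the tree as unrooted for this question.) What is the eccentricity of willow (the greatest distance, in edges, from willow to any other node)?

Distances from willow peak at 5, attained at rowan.
willow – yew – beech – ivy – hazel – rowan

5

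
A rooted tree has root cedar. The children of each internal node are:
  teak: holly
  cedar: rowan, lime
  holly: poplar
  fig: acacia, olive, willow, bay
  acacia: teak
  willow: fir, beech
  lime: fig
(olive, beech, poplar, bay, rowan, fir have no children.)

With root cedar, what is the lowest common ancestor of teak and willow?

fig

Ancestors of teak (toward the root): teak, acacia, fig, lime, cedar.
Ancestors of willow: willow, fig, lime, cedar.
The deepest node appearing in both lists is fig.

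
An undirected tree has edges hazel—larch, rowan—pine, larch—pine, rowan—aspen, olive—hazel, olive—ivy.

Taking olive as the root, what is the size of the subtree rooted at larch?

4

Descendants of larch (including itself): larch, pine, rowan, aspen. That's 4.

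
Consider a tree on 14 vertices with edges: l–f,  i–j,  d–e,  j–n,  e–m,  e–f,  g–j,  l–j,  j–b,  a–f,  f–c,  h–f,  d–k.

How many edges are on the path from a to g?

a – f – l – j – g: 4 edges.

4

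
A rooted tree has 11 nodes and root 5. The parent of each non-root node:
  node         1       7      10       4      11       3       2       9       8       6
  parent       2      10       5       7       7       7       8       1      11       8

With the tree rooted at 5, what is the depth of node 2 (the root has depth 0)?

5

Climbing from 2 to the root: 2–8–11–7–10–5. That's 5 steps.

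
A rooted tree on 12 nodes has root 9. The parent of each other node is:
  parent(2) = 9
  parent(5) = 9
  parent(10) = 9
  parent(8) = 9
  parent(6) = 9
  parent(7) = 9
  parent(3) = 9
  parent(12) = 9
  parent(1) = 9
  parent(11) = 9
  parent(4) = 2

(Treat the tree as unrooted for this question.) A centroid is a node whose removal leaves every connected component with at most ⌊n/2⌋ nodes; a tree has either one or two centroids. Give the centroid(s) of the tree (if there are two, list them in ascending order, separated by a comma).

9

If 9 is removed the pieces have sizes 2, 1, 1, 1, 1, 1, 1, 1, 1, 1, all ≤ ⌊12/2⌋ = 6.
No neighbour of 9 does as well, so 9 is the unique centroid.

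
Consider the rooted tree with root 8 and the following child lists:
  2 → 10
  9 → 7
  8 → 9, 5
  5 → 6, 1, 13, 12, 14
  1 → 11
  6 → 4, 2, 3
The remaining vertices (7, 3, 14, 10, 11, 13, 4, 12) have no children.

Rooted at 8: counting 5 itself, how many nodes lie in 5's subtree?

11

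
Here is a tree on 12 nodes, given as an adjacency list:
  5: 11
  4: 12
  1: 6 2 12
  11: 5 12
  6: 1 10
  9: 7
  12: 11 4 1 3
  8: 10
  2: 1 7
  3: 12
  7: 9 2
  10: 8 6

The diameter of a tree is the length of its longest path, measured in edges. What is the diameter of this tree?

6

A longest path is 9-7-2-1-6-10-8, with 6 edges.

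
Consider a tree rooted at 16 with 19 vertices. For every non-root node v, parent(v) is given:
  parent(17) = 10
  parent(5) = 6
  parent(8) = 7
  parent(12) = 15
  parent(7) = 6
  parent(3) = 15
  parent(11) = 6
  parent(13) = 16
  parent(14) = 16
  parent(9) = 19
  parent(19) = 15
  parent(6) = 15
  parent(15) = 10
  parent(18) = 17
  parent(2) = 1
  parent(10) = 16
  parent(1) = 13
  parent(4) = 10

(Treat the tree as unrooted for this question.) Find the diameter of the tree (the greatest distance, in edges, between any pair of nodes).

8

A longest path is 8 – 7 – 6 – 15 – 10 – 16 – 13 – 1 – 2, with 8 edges.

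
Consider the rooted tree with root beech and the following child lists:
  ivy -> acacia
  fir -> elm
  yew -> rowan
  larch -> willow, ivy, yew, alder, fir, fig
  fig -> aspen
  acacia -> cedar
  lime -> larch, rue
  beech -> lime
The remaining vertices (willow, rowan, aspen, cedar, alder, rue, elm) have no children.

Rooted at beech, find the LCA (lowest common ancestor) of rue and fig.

Path rue→root: rue lime beech; path fig→root: fig larch lime beech.
First common node: lime.

lime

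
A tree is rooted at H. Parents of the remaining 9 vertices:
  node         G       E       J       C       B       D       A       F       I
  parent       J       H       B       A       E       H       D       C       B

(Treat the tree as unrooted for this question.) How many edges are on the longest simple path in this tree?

A longest path is F – C – A – D – H – E – B – J – G, with 8 edges.

8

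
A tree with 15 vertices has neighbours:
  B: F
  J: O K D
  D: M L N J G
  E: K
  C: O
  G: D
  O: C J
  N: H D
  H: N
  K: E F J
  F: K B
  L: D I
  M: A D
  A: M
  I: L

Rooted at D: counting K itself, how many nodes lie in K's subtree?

K's subtree: {K, E, F, B}, size 4.

4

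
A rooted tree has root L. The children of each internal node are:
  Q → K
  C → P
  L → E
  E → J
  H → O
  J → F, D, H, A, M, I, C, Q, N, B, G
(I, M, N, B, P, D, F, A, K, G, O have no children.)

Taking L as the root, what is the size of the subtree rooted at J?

15

Descendants of J (including itself): J, Q, D, H, N, F, C, A, B, M, G, I, K, O, P. That's 15.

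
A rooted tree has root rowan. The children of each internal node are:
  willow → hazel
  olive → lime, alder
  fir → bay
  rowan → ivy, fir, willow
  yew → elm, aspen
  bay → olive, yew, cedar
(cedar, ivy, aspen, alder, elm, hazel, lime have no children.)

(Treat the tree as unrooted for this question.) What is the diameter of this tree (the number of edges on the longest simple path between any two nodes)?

BFS from hazel reaches alder last, at distance 6; BFS from alder confirms no node is farther.
Path: hazel-willow-rowan-fir-bay-olive-alder.

6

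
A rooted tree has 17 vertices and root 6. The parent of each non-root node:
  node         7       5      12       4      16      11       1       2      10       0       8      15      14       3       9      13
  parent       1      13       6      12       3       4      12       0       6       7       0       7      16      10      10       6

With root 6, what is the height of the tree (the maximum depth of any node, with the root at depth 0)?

A deepest node is 2, reached by 6 – 12 – 1 – 7 – 0 – 2.
That path has 5 edges, so the height is 5.

5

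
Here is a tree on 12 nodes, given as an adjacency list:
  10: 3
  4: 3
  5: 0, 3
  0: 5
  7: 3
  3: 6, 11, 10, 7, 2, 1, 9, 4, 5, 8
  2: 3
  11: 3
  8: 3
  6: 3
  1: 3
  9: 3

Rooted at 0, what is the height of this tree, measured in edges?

3

11 sits deepest: 0 – 5 – 3 – 11 — 3 edges from the root.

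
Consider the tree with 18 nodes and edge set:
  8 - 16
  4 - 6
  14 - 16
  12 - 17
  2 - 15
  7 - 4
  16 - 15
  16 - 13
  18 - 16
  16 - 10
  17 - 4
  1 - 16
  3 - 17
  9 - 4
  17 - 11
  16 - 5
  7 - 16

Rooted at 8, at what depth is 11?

Climbing from 11 to the root: 11 → 17 → 4 → 7 → 16 → 8. That's 5 steps.

5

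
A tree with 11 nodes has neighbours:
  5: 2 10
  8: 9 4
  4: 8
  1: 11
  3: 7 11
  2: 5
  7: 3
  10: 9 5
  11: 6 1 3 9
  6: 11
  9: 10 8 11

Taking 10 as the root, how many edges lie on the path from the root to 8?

2

Path from 10 to 8: 10 – 9 – 8, which has 2 edges.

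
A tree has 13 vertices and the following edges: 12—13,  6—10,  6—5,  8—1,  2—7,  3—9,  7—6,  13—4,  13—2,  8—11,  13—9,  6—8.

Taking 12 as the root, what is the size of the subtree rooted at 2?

2's subtree: {2, 7, 6, 8, 5, 10, 11, 1}, size 8.

8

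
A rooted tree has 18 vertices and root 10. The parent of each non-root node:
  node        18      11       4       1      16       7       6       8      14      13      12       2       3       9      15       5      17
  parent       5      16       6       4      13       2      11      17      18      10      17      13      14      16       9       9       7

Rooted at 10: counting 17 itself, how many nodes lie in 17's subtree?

3

The subtree rooted at 17 contains: 17, 12, 8 — 3 nodes.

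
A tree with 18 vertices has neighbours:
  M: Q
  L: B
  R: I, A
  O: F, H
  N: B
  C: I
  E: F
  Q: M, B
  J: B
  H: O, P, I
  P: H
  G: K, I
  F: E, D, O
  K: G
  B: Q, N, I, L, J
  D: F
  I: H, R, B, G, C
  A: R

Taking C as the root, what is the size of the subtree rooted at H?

6

The subtree rooted at H contains: H, O, P, F, E, D — 6 nodes.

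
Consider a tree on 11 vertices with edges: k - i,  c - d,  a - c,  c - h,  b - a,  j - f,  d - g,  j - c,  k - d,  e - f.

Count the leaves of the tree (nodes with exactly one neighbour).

5

The leaves are b, e, g, h, i.
That is 5 leaves.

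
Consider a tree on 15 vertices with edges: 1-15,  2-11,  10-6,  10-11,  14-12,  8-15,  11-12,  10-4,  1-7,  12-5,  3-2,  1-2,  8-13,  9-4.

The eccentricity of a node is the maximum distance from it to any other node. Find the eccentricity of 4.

7

A farthest node from 4 is 13.
The path 4–10–11–2–1–15–8–13 has 7 edges.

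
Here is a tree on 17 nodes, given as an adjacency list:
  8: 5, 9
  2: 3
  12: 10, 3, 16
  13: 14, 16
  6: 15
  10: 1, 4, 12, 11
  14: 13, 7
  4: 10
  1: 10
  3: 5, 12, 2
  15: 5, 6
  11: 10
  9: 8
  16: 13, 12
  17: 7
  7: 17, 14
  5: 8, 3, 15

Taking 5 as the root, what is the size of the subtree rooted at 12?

12's subtree: {12, 16, 10, 13, 1, 4, 11, 14, 7, 17}, size 10.

10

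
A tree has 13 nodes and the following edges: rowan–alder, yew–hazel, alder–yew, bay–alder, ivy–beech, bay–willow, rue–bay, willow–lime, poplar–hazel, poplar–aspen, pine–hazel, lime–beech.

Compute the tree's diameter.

9

BFS from ivy reaches aspen last, at distance 9; BFS from aspen confirms no node is farther.
Path: ivy – beech – lime – willow – bay – alder – yew – hazel – poplar – aspen.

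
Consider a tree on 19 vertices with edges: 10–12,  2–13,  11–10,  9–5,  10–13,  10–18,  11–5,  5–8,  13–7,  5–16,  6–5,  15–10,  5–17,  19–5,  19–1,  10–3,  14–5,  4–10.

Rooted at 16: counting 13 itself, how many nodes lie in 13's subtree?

3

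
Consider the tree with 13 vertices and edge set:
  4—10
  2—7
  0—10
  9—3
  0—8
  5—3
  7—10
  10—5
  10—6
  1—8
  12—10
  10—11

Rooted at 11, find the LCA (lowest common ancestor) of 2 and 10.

2's ancestor chain is 2, 7, 10, 11 and 10's is 10, 11; they first meet at 10.

10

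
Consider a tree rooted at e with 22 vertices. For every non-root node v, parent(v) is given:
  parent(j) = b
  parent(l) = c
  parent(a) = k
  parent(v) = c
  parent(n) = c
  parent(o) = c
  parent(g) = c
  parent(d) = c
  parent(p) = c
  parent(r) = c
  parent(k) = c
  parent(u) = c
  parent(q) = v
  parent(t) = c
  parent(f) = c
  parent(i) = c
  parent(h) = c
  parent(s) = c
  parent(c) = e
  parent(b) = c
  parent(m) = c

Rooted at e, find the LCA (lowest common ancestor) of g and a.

c

Path g→root: g c e; path a→root: a k c e.
First common node: c.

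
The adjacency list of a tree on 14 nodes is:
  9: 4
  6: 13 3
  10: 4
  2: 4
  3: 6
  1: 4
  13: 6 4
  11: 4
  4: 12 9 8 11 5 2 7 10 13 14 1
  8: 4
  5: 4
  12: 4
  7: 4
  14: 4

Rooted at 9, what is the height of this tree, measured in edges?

A deepest node is 3, reached by 9 – 4 – 13 – 6 – 3.
That path has 4 edges, so the height is 4.

4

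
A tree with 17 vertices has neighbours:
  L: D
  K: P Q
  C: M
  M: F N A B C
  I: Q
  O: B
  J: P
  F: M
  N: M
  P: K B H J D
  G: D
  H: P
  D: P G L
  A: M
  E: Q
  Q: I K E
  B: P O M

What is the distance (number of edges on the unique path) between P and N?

3

P - B - M - N: 3 edges.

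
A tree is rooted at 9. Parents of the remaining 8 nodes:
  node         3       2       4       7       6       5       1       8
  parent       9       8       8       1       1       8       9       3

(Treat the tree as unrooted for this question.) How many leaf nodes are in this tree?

5

Exactly 5 nodes have a single neighbour: 2, 4, 5, 6, 7.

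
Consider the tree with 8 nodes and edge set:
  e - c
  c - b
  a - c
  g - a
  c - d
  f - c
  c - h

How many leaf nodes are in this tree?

Degree-1 nodes: b, d, e, f, g, h — 6 of them.

6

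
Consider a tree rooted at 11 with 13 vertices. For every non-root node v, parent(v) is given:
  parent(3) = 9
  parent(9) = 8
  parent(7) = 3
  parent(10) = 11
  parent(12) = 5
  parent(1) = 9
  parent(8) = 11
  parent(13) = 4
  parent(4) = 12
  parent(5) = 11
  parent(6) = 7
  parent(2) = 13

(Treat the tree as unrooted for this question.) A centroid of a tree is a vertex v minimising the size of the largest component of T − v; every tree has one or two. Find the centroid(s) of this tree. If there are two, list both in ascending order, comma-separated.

Delete 11: the remaining components have sizes 6, 5, 1. Max 6 ≤ 6, so 11 is a centroid.
No neighbour of 11 does as well, so 11 is the unique centroid.

11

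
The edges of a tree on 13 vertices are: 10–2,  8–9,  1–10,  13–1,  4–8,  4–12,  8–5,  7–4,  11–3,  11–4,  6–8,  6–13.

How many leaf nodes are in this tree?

6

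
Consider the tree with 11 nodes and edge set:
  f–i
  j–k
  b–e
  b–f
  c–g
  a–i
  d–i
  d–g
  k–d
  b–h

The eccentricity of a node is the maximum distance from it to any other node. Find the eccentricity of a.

The node farthest from a is c (h, e, j also at distance 4), via a – i – d – g – c — 4 edges.

4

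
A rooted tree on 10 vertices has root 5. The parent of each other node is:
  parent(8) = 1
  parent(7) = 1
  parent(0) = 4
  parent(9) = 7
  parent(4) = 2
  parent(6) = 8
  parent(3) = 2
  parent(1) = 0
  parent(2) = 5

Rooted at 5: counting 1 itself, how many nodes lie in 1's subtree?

Descendants of 1 (including itself): 1, 7, 8, 9, 6. That's 5.

5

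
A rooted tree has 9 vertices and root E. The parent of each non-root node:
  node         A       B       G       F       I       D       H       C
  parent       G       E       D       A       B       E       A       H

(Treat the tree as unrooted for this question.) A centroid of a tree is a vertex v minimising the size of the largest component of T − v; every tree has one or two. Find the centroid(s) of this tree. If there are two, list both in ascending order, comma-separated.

Removing G splits the tree into components of sizes 4, 4; the largest is 4 ≤ ⌊9/2⌋ = 4.
No neighbour of G does as well, so G is the unique centroid.

G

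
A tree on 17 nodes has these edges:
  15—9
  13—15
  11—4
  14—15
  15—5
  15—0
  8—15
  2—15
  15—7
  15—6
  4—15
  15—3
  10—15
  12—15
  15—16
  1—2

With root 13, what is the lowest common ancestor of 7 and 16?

Ancestors of 7 (toward the root): 7, 15, 13.
Ancestors of 16: 16, 15, 13.
The deepest node appearing in both lists is 15.

15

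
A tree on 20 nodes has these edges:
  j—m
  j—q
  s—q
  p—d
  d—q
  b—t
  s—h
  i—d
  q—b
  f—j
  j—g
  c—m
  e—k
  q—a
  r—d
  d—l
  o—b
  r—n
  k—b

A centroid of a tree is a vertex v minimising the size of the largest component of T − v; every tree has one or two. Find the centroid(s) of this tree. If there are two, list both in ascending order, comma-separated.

If q is removed the pieces have sizes 6, 5, 5, 2, 1, all ≤ ⌊20/2⌋ = 10.
No neighbour of q does as well, so q is the unique centroid.

q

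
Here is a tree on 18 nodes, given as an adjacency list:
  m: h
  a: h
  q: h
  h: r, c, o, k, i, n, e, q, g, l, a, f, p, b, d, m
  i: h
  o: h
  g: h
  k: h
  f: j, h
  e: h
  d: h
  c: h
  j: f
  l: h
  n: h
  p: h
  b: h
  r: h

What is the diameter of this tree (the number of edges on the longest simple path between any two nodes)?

3

Starting from j, a farthest node is m at distance 3.
One longest path: j-f-h-m.
So the diameter is 3.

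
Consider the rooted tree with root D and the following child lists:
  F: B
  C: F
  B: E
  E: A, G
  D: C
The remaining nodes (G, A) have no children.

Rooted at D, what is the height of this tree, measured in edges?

5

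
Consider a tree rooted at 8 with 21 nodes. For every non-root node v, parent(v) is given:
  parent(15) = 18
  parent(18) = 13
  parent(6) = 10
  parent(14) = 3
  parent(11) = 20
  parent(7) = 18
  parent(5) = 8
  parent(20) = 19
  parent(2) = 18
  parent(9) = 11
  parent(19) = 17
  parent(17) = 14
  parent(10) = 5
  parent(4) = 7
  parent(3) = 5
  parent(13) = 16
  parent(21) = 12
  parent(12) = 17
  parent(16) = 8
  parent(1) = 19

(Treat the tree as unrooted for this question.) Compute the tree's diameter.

13

Starting from 4, a farthest node is 9 at distance 13.
One longest path: 4–7–18–13–16–8–5–3–14–17–19–20–11–9.
So the diameter is 13.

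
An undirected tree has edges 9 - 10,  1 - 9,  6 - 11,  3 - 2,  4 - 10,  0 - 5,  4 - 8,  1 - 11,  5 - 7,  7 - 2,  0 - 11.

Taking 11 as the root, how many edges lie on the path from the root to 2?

4

11–0–5–7–2 — 4 edges.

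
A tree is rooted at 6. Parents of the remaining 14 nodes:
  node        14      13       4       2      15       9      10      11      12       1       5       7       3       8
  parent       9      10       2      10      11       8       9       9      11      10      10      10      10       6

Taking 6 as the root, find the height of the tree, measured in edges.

A deepest node is 4, reached by 6–8–9–10–2–4.
That path has 5 edges, so the height is 5.

5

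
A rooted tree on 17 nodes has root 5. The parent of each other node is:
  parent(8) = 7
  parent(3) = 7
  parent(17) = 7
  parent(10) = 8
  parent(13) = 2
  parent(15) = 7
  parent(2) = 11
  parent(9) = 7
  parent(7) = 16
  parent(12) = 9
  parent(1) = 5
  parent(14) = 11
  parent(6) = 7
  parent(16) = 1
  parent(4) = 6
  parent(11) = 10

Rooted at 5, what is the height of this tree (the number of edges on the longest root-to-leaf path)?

13 sits deepest: 5 – 1 – 16 – 7 – 8 – 10 – 11 – 2 – 13 — 8 edges from the root.

8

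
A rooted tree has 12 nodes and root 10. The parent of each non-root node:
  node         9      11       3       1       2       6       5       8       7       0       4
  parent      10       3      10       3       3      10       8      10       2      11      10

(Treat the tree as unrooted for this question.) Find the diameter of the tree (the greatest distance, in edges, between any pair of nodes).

A longest path is 0–11–3–10–8–5, with 5 edges.

5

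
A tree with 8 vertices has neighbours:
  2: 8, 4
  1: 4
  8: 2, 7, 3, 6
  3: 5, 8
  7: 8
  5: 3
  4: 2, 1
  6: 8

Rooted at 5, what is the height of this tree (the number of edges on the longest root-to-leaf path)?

A deepest node is 1, reached by 5-3-8-2-4-1.
That path has 5 edges, so the height is 5.

5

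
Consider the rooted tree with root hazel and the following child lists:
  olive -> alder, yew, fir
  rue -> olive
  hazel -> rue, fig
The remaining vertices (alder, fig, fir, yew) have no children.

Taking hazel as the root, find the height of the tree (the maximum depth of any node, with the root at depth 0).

fir sits deepest: hazel → rue → olive → fir — 3 edges from the root.

3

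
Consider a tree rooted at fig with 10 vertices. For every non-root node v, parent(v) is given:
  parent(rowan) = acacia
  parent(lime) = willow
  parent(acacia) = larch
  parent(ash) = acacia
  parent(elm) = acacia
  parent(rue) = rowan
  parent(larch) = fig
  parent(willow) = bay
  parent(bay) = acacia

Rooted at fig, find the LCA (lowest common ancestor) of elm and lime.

elm's ancestor chain is elm, acacia, larch, fig and lime's is lime, willow, bay, acacia, larch, fig; they first meet at acacia.

acacia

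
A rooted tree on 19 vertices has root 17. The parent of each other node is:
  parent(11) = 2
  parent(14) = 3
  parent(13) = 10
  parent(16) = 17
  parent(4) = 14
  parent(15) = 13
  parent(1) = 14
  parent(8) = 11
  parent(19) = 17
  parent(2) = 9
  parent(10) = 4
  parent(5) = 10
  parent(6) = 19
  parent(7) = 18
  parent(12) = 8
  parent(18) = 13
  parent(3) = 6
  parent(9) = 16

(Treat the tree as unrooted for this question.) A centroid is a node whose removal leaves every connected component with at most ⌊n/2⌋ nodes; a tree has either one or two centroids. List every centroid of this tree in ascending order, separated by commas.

If 3 is removed the pieces have sizes 9, 9, all ≤ ⌊19/2⌋ = 9.
No neighbour of 3 does as well, so 3 is the unique centroid.

3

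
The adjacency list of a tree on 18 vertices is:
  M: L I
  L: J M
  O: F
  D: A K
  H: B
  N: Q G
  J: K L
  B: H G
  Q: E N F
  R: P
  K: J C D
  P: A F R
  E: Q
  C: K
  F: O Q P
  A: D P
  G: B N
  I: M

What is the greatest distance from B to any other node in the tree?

12

A farthest node from B is I.
The path B-G-N-Q-F-P-A-D-K-J-L-M-I has 12 edges.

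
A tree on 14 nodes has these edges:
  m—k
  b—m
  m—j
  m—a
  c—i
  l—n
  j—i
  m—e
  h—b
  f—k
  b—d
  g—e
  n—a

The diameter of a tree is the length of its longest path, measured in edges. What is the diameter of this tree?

6

BFS from l reaches c last, at distance 6; BFS from c confirms no node is farther.
Path: l – n – a – m – j – i – c.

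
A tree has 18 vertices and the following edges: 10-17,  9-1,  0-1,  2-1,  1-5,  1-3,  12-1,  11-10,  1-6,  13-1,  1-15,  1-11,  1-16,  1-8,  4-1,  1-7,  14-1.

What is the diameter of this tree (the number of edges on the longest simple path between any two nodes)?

BFS from 17 reaches 5 last, at distance 4; BFS from 5 confirms no node is farther.
Path: 17 - 10 - 11 - 1 - 5.

4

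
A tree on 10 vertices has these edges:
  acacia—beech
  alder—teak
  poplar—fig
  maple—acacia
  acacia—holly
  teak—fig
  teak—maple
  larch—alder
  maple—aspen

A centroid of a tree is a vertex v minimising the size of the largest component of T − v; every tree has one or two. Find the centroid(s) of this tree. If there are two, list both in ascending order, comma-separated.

maple, teak

Delete teak: the remaining components have sizes 5, 2, 2. Max 5 ≤ 5, so teak is a centroid.
maple is adjacent to teak and is also a centroid (the largest component after removing it is likewise 5).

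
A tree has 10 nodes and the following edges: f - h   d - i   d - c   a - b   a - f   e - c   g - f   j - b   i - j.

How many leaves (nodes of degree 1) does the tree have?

3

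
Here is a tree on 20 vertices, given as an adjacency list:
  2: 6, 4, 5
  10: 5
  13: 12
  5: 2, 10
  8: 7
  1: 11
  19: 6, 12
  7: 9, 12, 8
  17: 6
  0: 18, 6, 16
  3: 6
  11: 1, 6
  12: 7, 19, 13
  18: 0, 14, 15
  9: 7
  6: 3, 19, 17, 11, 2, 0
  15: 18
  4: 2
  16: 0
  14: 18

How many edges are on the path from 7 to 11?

The path is 7 – 12 – 19 – 6 – 11, which has 4 edges.

4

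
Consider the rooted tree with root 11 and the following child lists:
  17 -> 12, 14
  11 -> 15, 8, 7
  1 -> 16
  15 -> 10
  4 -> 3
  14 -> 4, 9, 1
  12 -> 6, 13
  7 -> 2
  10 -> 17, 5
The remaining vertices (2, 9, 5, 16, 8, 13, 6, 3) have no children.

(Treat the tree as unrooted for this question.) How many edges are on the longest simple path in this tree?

8

BFS from 2 reaches 3 last, at distance 8; BFS from 3 confirms no node is farther.
Path: 2 - 7 - 11 - 15 - 10 - 17 - 14 - 4 - 3.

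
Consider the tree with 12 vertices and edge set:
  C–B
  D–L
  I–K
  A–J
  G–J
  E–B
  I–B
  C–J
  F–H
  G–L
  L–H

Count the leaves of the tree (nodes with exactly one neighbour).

The leaves are A, D, E, F, K.
That is 5 leaves.

5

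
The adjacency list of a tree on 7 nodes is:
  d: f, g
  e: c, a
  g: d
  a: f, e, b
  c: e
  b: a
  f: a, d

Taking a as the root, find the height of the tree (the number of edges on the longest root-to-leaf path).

g sits deepest: a → f → d → g — 3 edges from the root.

3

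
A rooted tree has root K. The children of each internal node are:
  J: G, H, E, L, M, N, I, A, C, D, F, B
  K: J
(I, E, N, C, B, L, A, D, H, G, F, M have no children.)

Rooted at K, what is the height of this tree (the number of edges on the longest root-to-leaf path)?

I sits deepest: K → J → I — 2 edges from the root.

2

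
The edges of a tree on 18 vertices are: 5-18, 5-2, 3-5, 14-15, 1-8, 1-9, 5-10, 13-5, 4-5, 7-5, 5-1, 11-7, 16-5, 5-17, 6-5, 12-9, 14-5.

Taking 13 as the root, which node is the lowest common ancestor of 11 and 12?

Ancestors of 11 (toward the root): 11, 7, 5, 13.
Ancestors of 12: 12, 9, 1, 5, 13.
The deepest node appearing in both lists is 5.

5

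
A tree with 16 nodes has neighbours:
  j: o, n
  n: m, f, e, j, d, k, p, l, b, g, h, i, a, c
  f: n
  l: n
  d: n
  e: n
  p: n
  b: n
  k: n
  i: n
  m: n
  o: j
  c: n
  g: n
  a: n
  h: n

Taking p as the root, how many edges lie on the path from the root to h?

2

Climbing from h to the root: h–n–p. That's 2 steps.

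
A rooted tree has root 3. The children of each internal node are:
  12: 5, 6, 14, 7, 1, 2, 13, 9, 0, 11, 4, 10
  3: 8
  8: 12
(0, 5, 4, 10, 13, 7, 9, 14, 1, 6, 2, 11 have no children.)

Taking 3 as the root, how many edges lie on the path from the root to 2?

Climbing from 2 to the root: 2 – 12 – 8 – 3. That's 3 steps.

3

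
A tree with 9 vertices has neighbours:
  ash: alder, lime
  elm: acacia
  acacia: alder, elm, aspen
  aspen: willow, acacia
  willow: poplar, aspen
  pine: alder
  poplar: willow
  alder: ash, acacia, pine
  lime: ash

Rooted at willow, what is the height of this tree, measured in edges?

5

The longest root-to-leaf path is willow–aspen–acacia–alder–ash–lime (5 edges).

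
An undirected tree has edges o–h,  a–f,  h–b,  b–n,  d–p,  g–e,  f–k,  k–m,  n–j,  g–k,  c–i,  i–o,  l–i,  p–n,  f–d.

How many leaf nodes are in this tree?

6

Degree-1 nodes: a, c, e, j, l, m — 6 of them.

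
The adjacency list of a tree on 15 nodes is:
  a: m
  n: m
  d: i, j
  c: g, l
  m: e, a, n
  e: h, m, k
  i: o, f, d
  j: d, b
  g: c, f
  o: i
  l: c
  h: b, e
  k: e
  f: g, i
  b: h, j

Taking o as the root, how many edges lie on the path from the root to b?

4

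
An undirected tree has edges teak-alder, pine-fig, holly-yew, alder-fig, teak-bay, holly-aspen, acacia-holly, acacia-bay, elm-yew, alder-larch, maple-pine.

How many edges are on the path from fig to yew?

6

Walking from fig: fig - alder - teak - bay - acacia - holly - yew. Length 6.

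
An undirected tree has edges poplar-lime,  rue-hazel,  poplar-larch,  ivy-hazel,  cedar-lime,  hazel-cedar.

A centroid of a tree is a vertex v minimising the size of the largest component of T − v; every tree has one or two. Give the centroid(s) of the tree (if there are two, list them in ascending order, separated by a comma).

Delete cedar: the remaining components have sizes 3, 3. Max 3 ≤ 3, so cedar is a centroid.
No neighbour of cedar does as well, so cedar is the unique centroid.

cedar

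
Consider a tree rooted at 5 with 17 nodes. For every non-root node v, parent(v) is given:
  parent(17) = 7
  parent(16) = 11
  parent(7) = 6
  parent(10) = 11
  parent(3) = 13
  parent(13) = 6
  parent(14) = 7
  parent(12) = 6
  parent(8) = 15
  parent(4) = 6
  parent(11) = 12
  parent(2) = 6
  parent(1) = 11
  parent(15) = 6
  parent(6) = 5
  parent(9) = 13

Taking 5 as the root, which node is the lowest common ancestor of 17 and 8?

6

Ancestors of 17 (toward the root): 17, 7, 6, 5.
Ancestors of 8: 8, 15, 6, 5.
The deepest node appearing in both lists is 6.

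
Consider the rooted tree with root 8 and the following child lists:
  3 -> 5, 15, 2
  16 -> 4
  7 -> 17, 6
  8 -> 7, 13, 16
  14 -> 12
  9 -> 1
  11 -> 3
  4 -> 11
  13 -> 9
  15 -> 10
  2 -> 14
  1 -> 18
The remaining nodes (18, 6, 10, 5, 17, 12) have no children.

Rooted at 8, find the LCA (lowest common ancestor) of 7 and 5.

8

Path 7→root: 7 8; path 5→root: 5 3 11 4 16 8.
First common node: 8.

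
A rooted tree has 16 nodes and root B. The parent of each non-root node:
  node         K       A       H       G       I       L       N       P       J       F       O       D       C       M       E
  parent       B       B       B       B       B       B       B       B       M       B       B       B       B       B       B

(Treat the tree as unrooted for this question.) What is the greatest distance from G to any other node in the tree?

3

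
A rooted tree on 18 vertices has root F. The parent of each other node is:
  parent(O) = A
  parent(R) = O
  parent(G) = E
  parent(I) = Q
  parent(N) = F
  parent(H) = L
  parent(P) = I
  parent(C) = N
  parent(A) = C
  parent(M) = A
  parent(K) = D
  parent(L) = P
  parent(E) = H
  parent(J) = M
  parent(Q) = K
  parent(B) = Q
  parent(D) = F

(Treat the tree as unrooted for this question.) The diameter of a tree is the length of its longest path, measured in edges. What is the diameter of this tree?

A longest path is J - M - A - C - N - F - D - K - Q - I - P - L - H - E - G, with 14 edges.

14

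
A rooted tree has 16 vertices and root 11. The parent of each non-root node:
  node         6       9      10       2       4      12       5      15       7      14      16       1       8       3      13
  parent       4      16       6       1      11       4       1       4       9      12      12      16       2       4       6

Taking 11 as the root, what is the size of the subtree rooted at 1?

1's subtree: {1, 2, 5, 8}, size 4.

4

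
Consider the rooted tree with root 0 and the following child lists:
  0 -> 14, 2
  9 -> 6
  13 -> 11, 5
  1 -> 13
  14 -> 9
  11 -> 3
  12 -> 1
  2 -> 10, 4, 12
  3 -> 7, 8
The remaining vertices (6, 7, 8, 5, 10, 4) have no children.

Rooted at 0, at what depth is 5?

5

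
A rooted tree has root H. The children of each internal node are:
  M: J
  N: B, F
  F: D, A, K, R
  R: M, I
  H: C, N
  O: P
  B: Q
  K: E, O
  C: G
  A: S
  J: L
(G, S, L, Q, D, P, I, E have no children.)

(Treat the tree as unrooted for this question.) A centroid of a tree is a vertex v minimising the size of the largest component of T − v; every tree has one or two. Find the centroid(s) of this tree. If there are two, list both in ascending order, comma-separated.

Delete F: the remaining components have sizes 6, 5, 4, 2, 1. Max 6 ≤ 9, so F is a centroid.
Every other node leaves some component of size > 9, so the centroid is unique.

F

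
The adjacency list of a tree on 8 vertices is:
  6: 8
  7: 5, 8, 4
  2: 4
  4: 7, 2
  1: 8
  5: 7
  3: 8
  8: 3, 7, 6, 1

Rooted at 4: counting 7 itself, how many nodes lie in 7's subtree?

The subtree rooted at 7 contains: 7, 8, 5, 1, 6, 3 — 6 nodes.

6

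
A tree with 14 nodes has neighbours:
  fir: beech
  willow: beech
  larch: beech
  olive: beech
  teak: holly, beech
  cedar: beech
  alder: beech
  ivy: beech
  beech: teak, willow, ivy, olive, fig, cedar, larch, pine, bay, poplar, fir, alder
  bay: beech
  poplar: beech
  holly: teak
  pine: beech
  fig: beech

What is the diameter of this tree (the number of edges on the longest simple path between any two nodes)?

BFS from holly reaches fir last, at distance 3; BFS from fir confirms no node is farther.
Path: holly - teak - beech - fir.

3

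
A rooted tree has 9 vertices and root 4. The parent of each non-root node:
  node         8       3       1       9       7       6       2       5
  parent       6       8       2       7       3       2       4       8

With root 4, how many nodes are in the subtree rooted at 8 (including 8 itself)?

Descendants of 8 (including itself): 8, 3, 5, 7, 9. That's 5.

5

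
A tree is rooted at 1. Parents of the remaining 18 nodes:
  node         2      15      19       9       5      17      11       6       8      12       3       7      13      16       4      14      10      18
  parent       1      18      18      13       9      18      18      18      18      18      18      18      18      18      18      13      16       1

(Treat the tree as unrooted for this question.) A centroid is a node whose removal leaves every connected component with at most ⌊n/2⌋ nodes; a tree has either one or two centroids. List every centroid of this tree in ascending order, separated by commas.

18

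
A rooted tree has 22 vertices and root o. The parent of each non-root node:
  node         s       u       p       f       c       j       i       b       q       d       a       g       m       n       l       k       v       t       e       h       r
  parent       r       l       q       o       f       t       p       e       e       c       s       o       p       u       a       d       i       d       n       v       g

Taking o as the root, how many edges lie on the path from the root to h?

13

o → g → r → s → a → l → u → n → e → q → p → i → v → h — 13 edges.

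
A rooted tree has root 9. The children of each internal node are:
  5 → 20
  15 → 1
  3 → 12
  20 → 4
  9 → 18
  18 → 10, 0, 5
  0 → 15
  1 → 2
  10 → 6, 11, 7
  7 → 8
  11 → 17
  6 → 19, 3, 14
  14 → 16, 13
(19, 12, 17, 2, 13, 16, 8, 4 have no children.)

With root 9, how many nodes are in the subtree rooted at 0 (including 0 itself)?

0's subtree: {0, 15, 1, 2}, size 4.

4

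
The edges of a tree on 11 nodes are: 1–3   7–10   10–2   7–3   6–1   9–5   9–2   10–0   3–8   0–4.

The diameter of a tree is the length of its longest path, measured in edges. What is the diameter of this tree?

7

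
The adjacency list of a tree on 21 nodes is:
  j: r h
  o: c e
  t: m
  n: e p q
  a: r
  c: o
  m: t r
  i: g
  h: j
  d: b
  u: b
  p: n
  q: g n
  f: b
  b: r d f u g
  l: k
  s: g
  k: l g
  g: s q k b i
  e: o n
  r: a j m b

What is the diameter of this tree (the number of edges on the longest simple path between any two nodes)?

9

A longest path is c–o–e–n–q–g–b–r–m–t, with 9 edges.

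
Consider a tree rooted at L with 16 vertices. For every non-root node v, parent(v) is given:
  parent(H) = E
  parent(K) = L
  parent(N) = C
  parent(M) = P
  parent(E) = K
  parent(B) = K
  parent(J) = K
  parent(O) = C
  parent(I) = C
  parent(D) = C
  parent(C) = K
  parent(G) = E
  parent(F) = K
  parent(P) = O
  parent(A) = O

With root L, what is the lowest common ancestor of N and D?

C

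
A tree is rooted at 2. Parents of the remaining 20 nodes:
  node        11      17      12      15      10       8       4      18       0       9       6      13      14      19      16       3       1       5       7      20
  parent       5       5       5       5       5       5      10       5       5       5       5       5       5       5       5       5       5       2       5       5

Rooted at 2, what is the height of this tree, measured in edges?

3

4 sits deepest: 2-5-10-4 — 3 edges from the root.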